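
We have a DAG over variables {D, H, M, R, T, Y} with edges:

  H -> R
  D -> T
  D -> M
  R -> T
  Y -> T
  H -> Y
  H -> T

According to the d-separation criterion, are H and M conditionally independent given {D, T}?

3 paths connect H and M; each must be blocked for d-separation to hold:
  1. H → T ← D → M — T:collider[open]; D:fork[blocks] ⇒ blocked
  2. H → R → T ← D → M — R:chain[open]; T:collider[open]; D:fork[blocks] ⇒ blocked
  3. H → Y → T ← D → M — Y:chain[open]; T:collider[open]; D:fork[blocks] ⇒ blocked
All paths are blocked; H ⊥ M | {D, T} holds.

Yes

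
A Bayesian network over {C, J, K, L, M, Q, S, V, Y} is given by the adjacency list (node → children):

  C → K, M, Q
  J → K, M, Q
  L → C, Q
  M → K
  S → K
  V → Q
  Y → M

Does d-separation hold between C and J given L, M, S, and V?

No

Enumerating the 6 paths from C to J and testing each for blocking by {L, M, S, V}:
Path 1: C → K ← M ← J
  K is a collider here and neither K nor any of its descendants is conditioned on, so the collider stays closed — the path is blocked at K.
Path 2: C → K ← J
  K is a collider here and neither K nor any of its descendants is conditioned on, so the collider stays closed — the path is blocked at K.
Path 3: C → M → K ← J
  M is a chain here and M is conditioned on, so the path is blocked at M.
Path 4: C → M ← J
  M is a collider and M is conditioned on, which opens it — no node blocks this path, so it is active.
Path 5: C → Q ← J
  Q is a collider here and neither Q nor any of its descendants is conditioned on, so the collider stays closed — the path is blocked at Q.
Path 6: C ← L → Q ← J
  L is a fork here and L is conditioned on, so the path is blocked at L.
Because an active path exists, C and J are not d-separated.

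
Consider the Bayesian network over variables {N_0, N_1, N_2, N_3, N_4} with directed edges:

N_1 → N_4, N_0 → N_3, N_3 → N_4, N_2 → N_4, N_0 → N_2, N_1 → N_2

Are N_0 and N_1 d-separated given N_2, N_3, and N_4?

There are 4 undirected paths between N_0 and N_1; checking each against the conditioning set {N_2, N_3, N_4}:
  1. N_0 → N_2 → N_4 ← N_1 — N_2:chain[blocks]; N_4:collider[open] ⇒ blocked
  2. N_0 → N_2 ← N_1 — N_2:collider[open] ⇒ active
  3. N_0 → N_3 → N_4 ← N_2 ← N_1 — N_3:chain[blocks]; N_4:collider[open]; N_2:chain[blocks] ⇒ blocked
  4. N_0 → N_3 → N_4 ← N_1 — N_3:chain[blocks]; N_4:collider[open] ⇒ blocked
Because an active path exists, N_0 and N_1 are not d-separated.

No — N_0 and N_1 are not d-separated given {N_2, N_3, N_4}.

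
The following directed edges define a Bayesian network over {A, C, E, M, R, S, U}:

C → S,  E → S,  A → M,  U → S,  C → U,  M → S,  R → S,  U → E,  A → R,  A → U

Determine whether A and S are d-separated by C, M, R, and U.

Yes

5 paths connect A and S; each must be blocked for d-separation to hold:
Path 1: A → R → S
  R is a chain here and R is conditioned on, so the path is blocked at R.
Path 2: A → M → S
  M is a chain here and M is conditioned on, so the path is blocked at M.
Path 3: A → U ← C → S
  C is a fork here and C is conditioned on, so the path is blocked at C.
Path 4: A → U → S
  U is a chain here and U is conditioned on, so the path is blocked at U.
Path 5: A → U → E → S
  U is a chain here and U is conditioned on, so the path is blocked at U.
Every path is blocked, so A and S are d-separated given {C, M, R, U}.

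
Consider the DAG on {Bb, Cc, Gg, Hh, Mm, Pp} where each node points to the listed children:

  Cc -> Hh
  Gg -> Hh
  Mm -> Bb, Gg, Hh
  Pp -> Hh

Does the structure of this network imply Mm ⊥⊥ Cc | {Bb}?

Yes — Mm and Cc are d-separated given {Bb}.

2 paths connect Mm and Cc; each must be blocked for d-separation to hold:
  1. Mm → Gg → Hh ← Cc — Gg:chain[open]; Hh:collider[blocks] ⇒ blocked
  2. Mm → Hh ← Cc — Hh:collider[blocks] ⇒ blocked
Every path is blocked, so Mm and Cc are d-separated given {Bb}.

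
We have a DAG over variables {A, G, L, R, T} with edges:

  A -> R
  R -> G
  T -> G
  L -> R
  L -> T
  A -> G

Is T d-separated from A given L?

Yes

We examine all 4 paths between T and A:
Path 1: T → G ← A
  G is a collider here and neither G nor any of its descendants is conditioned on, so the collider stays closed — the path is blocked at G.
Path 2: T → G ← R ← A
  G is a collider here and neither G nor any of its descendants is conditioned on, so the collider stays closed — the path is blocked at G.
Path 3: T ← L → R ← A
  L is a fork here and L is conditioned on, so the path is blocked at L.
Path 4: T ← L → R → G ← A
  L is a fork here and L is conditioned on, so the path is blocked at L.
All paths are blocked; T ⊥ A | {L} holds.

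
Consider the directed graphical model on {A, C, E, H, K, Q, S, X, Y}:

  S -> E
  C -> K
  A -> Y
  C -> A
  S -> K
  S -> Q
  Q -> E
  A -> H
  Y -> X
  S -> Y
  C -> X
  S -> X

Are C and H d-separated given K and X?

No

5 paths connect C and H; each must be blocked for d-separation to hold:
Path 1: C → K ← S → Y ← A → H
  K is a collider and K is conditioned on, which opens it; S is a fork and S is not conditioned on; Y is a collider and its descendant X is conditioned on, which opens it; A is a fork and A is not conditioned on — no node blocks this path, so it is active.
Path 2: C → K ← S → X ← Y ← A → H
  K is a collider and K is conditioned on, which opens it; S is a fork and S is not conditioned on; X is a collider and X is conditioned on, which opens it; Y is a chain and Y is not conditioned on; A is a fork and A is not conditioned on — no node blocks this path, so it is active.
Path 3: C → X ← Y ← A → H
  X is a collider and X is conditioned on, which opens it; Y is a chain and Y is not conditioned on; A is a fork and A is not conditioned on — no node blocks this path, so it is active.
Path 4: C → X ← S → Y ← A → H
  X is a collider and X is conditioned on, which opens it; S is a fork and S is not conditioned on; Y is a collider and its descendant X is conditioned on, which opens it; A is a fork and A is not conditioned on — no node blocks this path, so it is active.
Path 5: C → A → H
  A is a chain and A is not conditioned on — no node blocks this path, so it is active.
Since the path C → K ← S → Y ← A → H is active, C and H are not d-separated given {K, X}.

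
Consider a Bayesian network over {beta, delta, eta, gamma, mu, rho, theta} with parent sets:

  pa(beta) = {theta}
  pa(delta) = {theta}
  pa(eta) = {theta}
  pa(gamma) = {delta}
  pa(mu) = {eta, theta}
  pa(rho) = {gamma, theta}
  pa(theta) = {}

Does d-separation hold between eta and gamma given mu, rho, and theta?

Yes

4 paths connect eta and gamma; each must be blocked for d-separation to hold:
  1. eta ← theta → delta → gamma — theta:fork[blocks]; delta:chain[open] ⇒ blocked
  2. eta ← theta → rho ← gamma — theta:fork[blocks]; rho:collider[open] ⇒ blocked
  3. eta → mu ← theta → delta → gamma — mu:collider[open]; theta:fork[blocks]; delta:chain[open] ⇒ blocked
  4. eta → mu ← theta → rho ← gamma — mu:collider[open]; theta:fork[blocks]; rho:collider[open] ⇒ blocked
Every path is blocked, so eta and gamma are d-separated given {mu, rho, theta}.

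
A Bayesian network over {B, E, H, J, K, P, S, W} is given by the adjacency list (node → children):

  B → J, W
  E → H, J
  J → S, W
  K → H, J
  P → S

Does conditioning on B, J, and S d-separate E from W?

We examine all 4 paths between E and W:
Path 1: E → J ← B → W
  B is a fork here and B is conditioned on, so the path is blocked at B.
Path 2: E → J → W
  J is a chain here and J is conditioned on, so the path is blocked at J.
Path 3: E → H ← K → J ← B → W
  H is a collider here and neither H nor any of its descendants is conditioned on, so the collider stays closed — the path is blocked at H.
Path 4: E → H ← K → J → W
  H is a collider here and neither H nor any of its descendants is conditioned on, so the collider stays closed — the path is blocked at H.
All paths are blocked; E ⊥ W | {B, J, S} holds.

Yes — E and W are d-separated given {B, J, S}.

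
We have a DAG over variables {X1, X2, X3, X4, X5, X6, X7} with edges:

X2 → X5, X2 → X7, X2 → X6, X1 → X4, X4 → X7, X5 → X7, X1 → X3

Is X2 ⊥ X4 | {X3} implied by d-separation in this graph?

Yes

There are 2 undirected paths between X2 and X4; checking each against the conditioning set {X3}:
Path 1: X2 → X7 ← X4
  X7 is a collider here and neither X7 nor any of its descendants is conditioned on, so the collider stays closed — the path is blocked at X7.
Path 2: X2 → X5 → X7 ← X4
  X7 is a collider here and neither X7 nor any of its descendants is conditioned on, so the collider stays closed — the path is blocked at X7.
Since every path is blocked, d-separation holds.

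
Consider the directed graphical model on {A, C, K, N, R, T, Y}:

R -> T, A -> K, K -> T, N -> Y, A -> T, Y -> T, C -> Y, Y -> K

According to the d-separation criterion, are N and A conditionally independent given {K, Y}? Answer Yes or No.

Yes — N and A are d-separated given {K, Y}.

Enumerating the 4 paths from N to A and testing each for blocking by {K, Y}:
  1. N → Y → K ← A — Y:chain[blocks]; K:collider[open] ⇒ blocked
  2. N → Y → K → T ← A — Y:chain[blocks]; K:chain[blocks]; T:collider[blocks] ⇒ blocked
  3. N → Y → T ← K ← A — Y:chain[blocks]; T:collider[blocks]; K:chain[blocks] ⇒ blocked
  4. N → Y → T ← A — Y:chain[blocks]; T:collider[blocks] ⇒ blocked
Since every path is blocked, d-separation holds.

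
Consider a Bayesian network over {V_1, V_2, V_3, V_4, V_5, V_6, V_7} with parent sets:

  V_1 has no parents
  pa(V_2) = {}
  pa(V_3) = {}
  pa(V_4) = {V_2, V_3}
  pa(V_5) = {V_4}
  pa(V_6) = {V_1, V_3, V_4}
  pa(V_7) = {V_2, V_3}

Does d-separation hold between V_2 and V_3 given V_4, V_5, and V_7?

No

Enumerating the 3 paths from V_2 to V_3 and testing each for blocking by {V_4, V_5, V_7}:
  1. V_2 → V_7 ← V_3 — V_7:collider[open] ⇒ active
  2. V_2 → V_4 ← V_3 — V_4:collider[open] ⇒ active
  3. V_2 → V_4 → V_6 ← V_3 — V_4:chain[blocks]; V_6:collider[blocks] ⇒ blocked
Because an active path exists, V_2 and V_3 are not d-separated.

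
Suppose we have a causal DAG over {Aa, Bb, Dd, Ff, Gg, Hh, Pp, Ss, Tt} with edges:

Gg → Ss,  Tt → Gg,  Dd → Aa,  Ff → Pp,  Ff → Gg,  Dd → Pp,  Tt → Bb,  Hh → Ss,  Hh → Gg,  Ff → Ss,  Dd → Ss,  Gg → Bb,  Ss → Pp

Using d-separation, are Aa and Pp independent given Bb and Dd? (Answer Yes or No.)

Yes — Aa and Pp are d-separated given {Bb, Dd}.

5 paths connect Aa and Pp; each must be blocked for d-separation to hold:
Path 1: Aa ← Dd → Ss ← Hh → Gg ← Ff → Pp
  Dd is a fork here and Dd is conditioned on, so the path is blocked at Dd.
Path 2: Aa ← Dd → Ss ← Gg ← Ff → Pp
  Dd is a fork here and Dd is conditioned on, so the path is blocked at Dd.
Path 3: Aa ← Dd → Ss ← Ff → Pp
  Dd is a fork here and Dd is conditioned on, so the path is blocked at Dd.
Path 4: Aa ← Dd → Ss → Pp
  Dd is a fork here and Dd is conditioned on, so the path is blocked at Dd.
Path 5: Aa ← Dd → Pp
  Dd is a fork here and Dd is conditioned on, so the path is blocked at Dd.
All paths are blocked; Aa ⊥ Pp | {Bb, Dd} holds.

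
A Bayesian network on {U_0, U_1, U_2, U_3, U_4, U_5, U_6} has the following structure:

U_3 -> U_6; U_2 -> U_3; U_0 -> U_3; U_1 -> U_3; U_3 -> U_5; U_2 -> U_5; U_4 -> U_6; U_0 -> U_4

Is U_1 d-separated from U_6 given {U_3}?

Enumerating the 2 paths from U_1 to U_6 and testing each for blocking by {U_3}:
Path 1: U_1 → U_3 → U_6
  U_3 is a chain here and U_3 is conditioned on, so the path is blocked at U_3.
Path 2: U_1 → U_3 ← U_0 → U_4 → U_6
  U_3 is a collider and U_3 is conditioned on, which opens it; U_0 is a fork and U_0 is not conditioned on; U_4 is a chain and U_4 is not conditioned on — no node blocks this path, so it is active.
Because an active path exists, U_1 and U_6 are not d-separated.

No — U_1 and U_6 are not d-separated given {U_3}.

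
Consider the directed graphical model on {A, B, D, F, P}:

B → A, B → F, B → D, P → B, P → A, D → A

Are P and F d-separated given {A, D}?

No — P and F are not d-separated given {A, D}.

Enumerating the 3 paths from P to F and testing each for blocking by {A, D}:
Path 1: P → A ← B → F
  A is a collider and A is conditioned on, which opens it; B is a fork and B is not conditioned on — no node blocks this path, so it is active.
Path 2: P → A ← D ← B → F
  D is a chain here and D is conditioned on, so the path is blocked at D.
Path 3: P → B → F
  B is a chain and B is not conditioned on — no node blocks this path, so it is active.
Because an active path exists, P and F are not d-separated.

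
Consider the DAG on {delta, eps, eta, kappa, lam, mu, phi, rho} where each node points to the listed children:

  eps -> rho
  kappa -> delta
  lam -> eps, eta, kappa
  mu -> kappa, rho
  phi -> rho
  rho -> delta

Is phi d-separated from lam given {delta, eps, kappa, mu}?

Yes

3 paths connect phi and lam; each must be blocked for d-separation to hold:
  1. phi → rho → delta ← kappa ← lam — rho:chain[open]; delta:collider[open]; kappa:chain[blocks] ⇒ blocked
  2. phi → rho ← mu → kappa ← lam — rho:collider[open]; mu:fork[blocks]; kappa:collider[open] ⇒ blocked
  3. phi → rho ← eps ← lam — rho:collider[open]; eps:chain[blocks] ⇒ blocked
All paths are blocked; phi ⊥ lam | {delta, eps, kappa, mu} holds.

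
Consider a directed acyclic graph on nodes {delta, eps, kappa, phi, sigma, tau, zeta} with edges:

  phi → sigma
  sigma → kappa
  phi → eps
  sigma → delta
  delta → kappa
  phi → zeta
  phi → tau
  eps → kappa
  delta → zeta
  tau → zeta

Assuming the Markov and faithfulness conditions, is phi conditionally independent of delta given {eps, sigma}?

We examine all 6 paths between phi and delta:
Path 1: phi → zeta ← delta
  zeta is a collider here and neither zeta nor any of its descendants is conditioned on, so the collider stays closed — the path is blocked at zeta.
Path 2: phi → eps → kappa ← delta
  eps is a chain here and eps is conditioned on, so the path is blocked at eps.
Path 3: phi → eps → kappa ← sigma → delta
  eps is a chain here and eps is conditioned on, so the path is blocked at eps.
Path 4: phi → tau → zeta ← delta
  zeta is a collider here and neither zeta nor any of its descendants is conditioned on, so the collider stays closed — the path is blocked at zeta.
Path 5: phi → sigma → delta
  sigma is a chain here and sigma is conditioned on, so the path is blocked at sigma.
Path 6: phi → sigma → kappa ← delta
  sigma is a chain here and sigma is conditioned on, so the path is blocked at sigma.
Since every path is blocked, d-separation holds.

Yes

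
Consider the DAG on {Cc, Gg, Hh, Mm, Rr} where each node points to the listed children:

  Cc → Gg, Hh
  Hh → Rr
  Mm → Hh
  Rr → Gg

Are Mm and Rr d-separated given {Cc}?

No — Mm and Rr are not d-separated given {Cc}.

There are 2 undirected paths between Mm and Rr; checking each against the conditioning set {Cc}:
Path 1: Mm → Hh ← Cc → Gg ← Rr
  Hh is a collider here and neither Hh nor any of its descendants is conditioned on, so the collider stays closed — the path is blocked at Hh.
Path 2: Mm → Hh → Rr
  Hh is a chain and Hh is not conditioned on — no node blocks this path, so it is active.
At least one path is unblocked, so d-separation fails.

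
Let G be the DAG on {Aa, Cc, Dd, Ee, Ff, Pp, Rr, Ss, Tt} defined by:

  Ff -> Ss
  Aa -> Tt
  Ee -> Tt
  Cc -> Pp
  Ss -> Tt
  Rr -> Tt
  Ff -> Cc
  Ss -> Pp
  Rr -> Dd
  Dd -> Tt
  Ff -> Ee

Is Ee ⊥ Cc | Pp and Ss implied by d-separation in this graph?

No

Enumerating the 4 paths from Ee to Cc and testing each for blocking by {Pp, Ss}:
Path 1: Ee ← Ff → Ss → Pp ← Cc
  Ss is a chain here and Ss is conditioned on, so the path is blocked at Ss.
Path 2: Ee ← Ff → Cc
  Ff is a fork and Ff is not conditioned on — no node blocks this path, so it is active.
Path 3: Ee → Tt ← Ss ← Ff → Cc
  Tt is a collider here and neither Tt nor any of its descendants is conditioned on, so the collider stays closed — the path is blocked at Tt.
Path 4: Ee → Tt ← Ss → Pp ← Cc
  Tt is a collider here and neither Tt nor any of its descendants is conditioned on, so the collider stays closed — the path is blocked at Tt.
Because an active path exists, Ee and Cc are not d-separated.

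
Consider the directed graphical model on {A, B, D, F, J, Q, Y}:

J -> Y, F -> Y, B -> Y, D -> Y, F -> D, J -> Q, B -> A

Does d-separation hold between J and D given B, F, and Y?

Enumerating the 2 paths from J to D and testing each for blocking by {B, F, Y}:
  1. J → Y ← F → D — Y:collider[open]; F:fork[blocks] ⇒ blocked
  2. J → Y ← D — Y:collider[open] ⇒ active
Because an active path exists, J and D are not d-separated.

No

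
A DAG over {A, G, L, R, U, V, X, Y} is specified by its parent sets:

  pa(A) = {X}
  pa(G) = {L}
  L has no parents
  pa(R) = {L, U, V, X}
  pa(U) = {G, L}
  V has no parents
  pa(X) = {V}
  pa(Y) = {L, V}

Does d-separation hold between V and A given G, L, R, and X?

5 paths connect V and A; each must be blocked for d-separation to hold:
  1. V → X → A — X:chain[blocks] ⇒ blocked
  2. V → R ← X → A — R:collider[open]; X:fork[blocks] ⇒ blocked
  3. V → Y ← L → G → U → R ← X → A — Y:collider[blocks]; L:fork[blocks]; G:chain[blocks]; U:chain[open]; R:collider[open]; X:fork[blocks] ⇒ blocked
  4. V → Y ← L → R ← X → A — Y:collider[blocks]; L:fork[blocks]; R:collider[open]; X:fork[blocks] ⇒ blocked
  5. V → Y ← L → U → R ← X → A — Y:collider[blocks]; L:fork[blocks]; U:chain[open]; R:collider[open]; X:fork[blocks] ⇒ blocked
Every path is blocked, so V and A are d-separated given {G, L, R, X}.

Yes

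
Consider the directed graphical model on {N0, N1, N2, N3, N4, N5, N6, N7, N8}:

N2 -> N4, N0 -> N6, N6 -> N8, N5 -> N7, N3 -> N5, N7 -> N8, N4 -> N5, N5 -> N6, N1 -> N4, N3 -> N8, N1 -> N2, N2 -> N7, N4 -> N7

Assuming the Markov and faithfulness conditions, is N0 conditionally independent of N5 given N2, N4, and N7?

There are 6 undirected paths between N0 and N5; checking each against the conditioning set {N2, N4, N7}:
Path 1: N0 → N6 → N8 ← N7 ← N2 ← N1 → N4 → N5
  N8 is a collider here and neither N8 nor any of its descendants is conditioned on, so the collider stays closed — the path is blocked at N8.
Path 2: N0 → N6 → N8 ← N7 ← N2 → N4 → N5
  N8 is a collider here and neither N8 nor any of its descendants is conditioned on, so the collider stays closed — the path is blocked at N8.
Path 3: N0 → N6 → N8 ← N7 ← N5
  N8 is a collider here and neither N8 nor any of its descendants is conditioned on, so the collider stays closed — the path is blocked at N8.
Path 4: N0 → N6 → N8 ← N7 ← N4 → N5
  N8 is a collider here and neither N8 nor any of its descendants is conditioned on, so the collider stays closed — the path is blocked at N8.
Path 5: N0 → N6 → N8 ← N3 → N5
  N8 is a collider here and neither N8 nor any of its descendants is conditioned on, so the collider stays closed — the path is blocked at N8.
Path 6: N0 → N6 ← N5
  N6 is a collider here and neither N6 nor any of its descendants is conditioned on, so the collider stays closed — the path is blocked at N6.
Every path is blocked, so N0 and N5 are d-separated given {N2, N4, N7}.

Yes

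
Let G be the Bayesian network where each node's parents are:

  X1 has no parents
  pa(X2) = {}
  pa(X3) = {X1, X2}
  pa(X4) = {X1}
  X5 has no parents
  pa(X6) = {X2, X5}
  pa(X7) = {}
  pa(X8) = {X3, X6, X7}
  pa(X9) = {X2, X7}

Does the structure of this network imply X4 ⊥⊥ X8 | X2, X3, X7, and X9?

3 paths connect X4 and X8; each must be blocked for d-separation to hold:
  1. X4 ← X1 → X3 → X8 — X1:fork[open]; X3:chain[blocks] ⇒ blocked
  2. X4 ← X1 → X3 ← X2 → X6 → X8 — X1:fork[open]; X3:collider[open]; X2:fork[blocks]; X6:chain[open] ⇒ blocked
  3. X4 ← X1 → X3 ← X2 → X9 ← X7 → X8 — X1:fork[open]; X3:collider[open]; X2:fork[blocks]; X9:collider[open]; X7:fork[blocks] ⇒ blocked
Since every path is blocked, d-separation holds.

Yes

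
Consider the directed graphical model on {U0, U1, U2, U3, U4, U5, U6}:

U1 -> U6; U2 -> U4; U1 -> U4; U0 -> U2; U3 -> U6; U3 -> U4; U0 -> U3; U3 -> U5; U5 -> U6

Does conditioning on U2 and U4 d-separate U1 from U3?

No

We examine all 4 paths between U1 and U3:
Path 1: U1 → U4 ← U3
  U4 is a collider and U4 is conditioned on, which opens it — no node blocks this path, so it is active.
Path 2: U1 → U4 ← U2 ← U0 → U3
  U2 is a chain here and U2 is conditioned on, so the path is blocked at U2.
Path 3: U1 → U6 ← U5 ← U3
  U6 is a collider here and neither U6 nor any of its descendants is conditioned on, so the collider stays closed — the path is blocked at U6.
Path 4: U1 → U6 ← U3
  U6 is a collider here and neither U6 nor any of its descendants is conditioned on, so the collider stays closed — the path is blocked at U6.
At least one path is unblocked, so d-separation fails.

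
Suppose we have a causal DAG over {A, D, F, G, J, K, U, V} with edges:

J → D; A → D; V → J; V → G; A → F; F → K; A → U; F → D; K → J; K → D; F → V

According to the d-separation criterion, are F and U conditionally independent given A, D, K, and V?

Yes

6 paths connect F and U; each must be blocked for d-separation to hold:
  1. F → V → J ← K → D ← A → U — V:chain[blocks]; J:collider[open]; K:fork[blocks]; D:collider[open]; A:fork[blocks] ⇒ blocked
  2. F → V → J → D ← A → U — V:chain[blocks]; J:chain[open]; D:collider[open]; A:fork[blocks] ⇒ blocked
  3. F ← A → U — A:fork[blocks] ⇒ blocked
  4. F → K → J → D ← A → U — K:chain[blocks]; J:chain[open]; D:collider[open]; A:fork[blocks] ⇒ blocked
  5. F → K → D ← A → U — K:chain[blocks]; D:collider[open]; A:fork[blocks] ⇒ blocked
  6. F → D ← A → U — D:collider[open]; A:fork[blocks] ⇒ blocked
Since every path is blocked, d-separation holds.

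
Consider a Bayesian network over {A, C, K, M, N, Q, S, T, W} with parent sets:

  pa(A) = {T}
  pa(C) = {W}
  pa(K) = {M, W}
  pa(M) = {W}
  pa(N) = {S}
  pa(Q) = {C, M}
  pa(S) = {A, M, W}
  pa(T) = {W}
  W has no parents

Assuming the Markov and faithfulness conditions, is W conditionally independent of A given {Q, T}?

There are 5 undirected paths between W and A; checking each against the conditioning set {Q, T}:
Path 1: W → K ← M → S ← A
  K is a collider here and neither K nor any of its descendants is conditioned on, so the collider stays closed — the path is blocked at K.
Path 2: W → M → S ← A
  S is a collider here and neither S nor any of its descendants is conditioned on, so the collider stays closed — the path is blocked at S.
Path 3: W → T → A
  T is a chain here and T is conditioned on, so the path is blocked at T.
Path 4: W → S ← A
  S is a collider here and neither S nor any of its descendants is conditioned on, so the collider stays closed — the path is blocked at S.
Path 5: W → C → Q ← M → S ← A
  S is a collider here and neither S nor any of its descendants is conditioned on, so the collider stays closed — the path is blocked at S.
Every path is blocked, so W and A are d-separated given {Q, T}.

Yes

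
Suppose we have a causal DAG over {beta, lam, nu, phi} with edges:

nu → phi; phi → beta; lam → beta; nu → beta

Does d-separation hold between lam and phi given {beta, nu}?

We examine all 2 paths between lam and phi:
Path 1: lam → beta ← nu → phi
  nu is a fork here and nu is conditioned on, so the path is blocked at nu.
Path 2: lam → beta ← phi
  beta is a collider and beta is conditioned on, which opens it — no node blocks this path, so it is active.
Since the path lam → beta ← phi is active, lam and phi are not d-separated given {beta, nu}.

No — lam and phi are not d-separated given {beta, nu}.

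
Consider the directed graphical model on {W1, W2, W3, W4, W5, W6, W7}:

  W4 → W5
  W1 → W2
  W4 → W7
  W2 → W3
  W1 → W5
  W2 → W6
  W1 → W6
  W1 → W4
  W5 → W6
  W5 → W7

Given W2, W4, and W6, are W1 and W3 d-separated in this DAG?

Yes

We examine all 5 paths between W1 and W3:
  1. W1 → W4 → W5 → W6 ← W2 → W3 — W4:chain[blocks]; W5:chain[open]; W6:collider[open]; W2:fork[blocks] ⇒ blocked
  2. W1 → W4 → W7 ← W5 → W6 ← W2 → W3 — W4:chain[blocks]; W7:collider[blocks]; W5:fork[open]; W6:collider[open]; W2:fork[blocks] ⇒ blocked
  3. W1 → W5 → W6 ← W2 → W3 — W5:chain[open]; W6:collider[open]; W2:fork[blocks] ⇒ blocked
  4. W1 → W6 ← W2 → W3 — W6:collider[open]; W2:fork[blocks] ⇒ blocked
  5. W1 → W2 → W3 — W2:chain[blocks] ⇒ blocked
All paths are blocked; W1 ⊥ W3 | {W2, W4, W6} holds.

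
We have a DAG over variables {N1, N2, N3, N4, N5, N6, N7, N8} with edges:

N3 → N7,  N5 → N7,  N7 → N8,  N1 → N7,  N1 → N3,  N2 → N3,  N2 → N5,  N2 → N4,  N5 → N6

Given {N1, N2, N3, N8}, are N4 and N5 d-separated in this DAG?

Enumerating the 3 paths from N4 to N5 and testing each for blocking by {N1, N2, N3, N8}:
Path 1: N4 ← N2 → N5
  N2 is a fork here and N2 is conditioned on, so the path is blocked at N2.
Path 2: N4 ← N2 → N3 ← N1 → N7 ← N5
  N2 is a fork here and N2 is conditioned on, so the path is blocked at N2.
Path 3: N4 ← N2 → N3 → N7 ← N5
  N2 is a fork here and N2 is conditioned on, so the path is blocked at N2.
All paths are blocked; N4 ⊥ N5 | {N1, N2, N3, N8} holds.

Yes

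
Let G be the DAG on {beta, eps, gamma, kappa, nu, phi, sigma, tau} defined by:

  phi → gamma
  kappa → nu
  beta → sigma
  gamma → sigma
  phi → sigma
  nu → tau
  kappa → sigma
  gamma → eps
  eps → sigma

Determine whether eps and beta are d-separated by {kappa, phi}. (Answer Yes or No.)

Yes

Enumerating the 3 paths from eps to beta and testing each for blocking by {kappa, phi}:
Path 1: eps → sigma ← beta
  sigma is a collider here and neither sigma nor any of its descendants is conditioned on, so the collider stays closed — the path is blocked at sigma.
Path 2: eps ← gamma → sigma ← beta
  sigma is a collider here and neither sigma nor any of its descendants is conditioned on, so the collider stays closed — the path is blocked at sigma.
Path 3: eps ← gamma ← phi → sigma ← beta
  phi is a fork here and phi is conditioned on, so the path is blocked at phi.
Since every path is blocked, d-separation holds.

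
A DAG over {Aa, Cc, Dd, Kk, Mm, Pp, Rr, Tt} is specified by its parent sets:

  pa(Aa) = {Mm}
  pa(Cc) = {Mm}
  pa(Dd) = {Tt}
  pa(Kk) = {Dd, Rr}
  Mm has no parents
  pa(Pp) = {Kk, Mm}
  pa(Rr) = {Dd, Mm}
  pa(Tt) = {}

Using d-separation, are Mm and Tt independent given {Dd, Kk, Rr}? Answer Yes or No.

We examine all 4 paths between Mm and Tt:
Path 1: Mm → Rr → Kk ← Dd ← Tt
  Rr is a chain here and Rr is conditioned on, so the path is blocked at Rr.
Path 2: Mm → Rr ← Dd ← Tt
  Dd is a chain here and Dd is conditioned on, so the path is blocked at Dd.
Path 3: Mm → Pp ← Kk ← Rr ← Dd ← Tt
  Pp is a collider here and neither Pp nor any of its descendants is conditioned on, so the collider stays closed — the path is blocked at Pp.
Path 4: Mm → Pp ← Kk ← Dd ← Tt
  Pp is a collider here and neither Pp nor any of its descendants is conditioned on, so the collider stays closed — the path is blocked at Pp.
Every path is blocked, so Mm and Tt are d-separated given {Dd, Kk, Rr}.

Yes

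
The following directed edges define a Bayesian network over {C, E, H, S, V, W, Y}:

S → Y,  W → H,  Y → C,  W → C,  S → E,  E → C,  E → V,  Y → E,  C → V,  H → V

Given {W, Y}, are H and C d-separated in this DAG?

There are 5 undirected paths between H and C; checking each against the conditioning set {W, Y}:
Path 1: H ← W → C
  W is a fork here and W is conditioned on, so the path is blocked at W.
Path 2: H → V ← C
  V is a collider here and neither V nor any of its descendants is conditioned on, so the collider stays closed — the path is blocked at V.
Path 3: H → V ← E → C
  V is a collider here and neither V nor any of its descendants is conditioned on, so the collider stays closed — the path is blocked at V.
Path 4: H → V ← E ← Y → C
  V is a collider here and neither V nor any of its descendants is conditioned on, so the collider stays closed — the path is blocked at V.
Path 5: H → V ← E ← S → Y → C
  V is a collider here and neither V nor any of its descendants is conditioned on, so the collider stays closed — the path is blocked at V.
Since every path is blocked, d-separation holds.

Yes — H and C are d-separated given {W, Y}.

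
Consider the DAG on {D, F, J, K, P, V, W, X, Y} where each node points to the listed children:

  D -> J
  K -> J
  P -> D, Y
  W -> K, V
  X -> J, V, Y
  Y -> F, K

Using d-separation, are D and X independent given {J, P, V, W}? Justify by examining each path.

No

6 paths connect D and X; each must be blocked for d-separation to hold:
Path 1: D → J ← X
  J is a collider and J is conditioned on, which opens it — no node blocks this path, so it is active.
Path 2: D → J ← K ← Y ← X
  J is a collider and J is conditioned on, which opens it; K is a chain and K is not conditioned on; Y is a chain and Y is not conditioned on — no node blocks this path, so it is active.
Path 3: D → J ← K ← W → V ← X
  W is a fork here and W is conditioned on, so the path is blocked at W.
Path 4: D ← P → Y ← X
  P is a fork here and P is conditioned on, so the path is blocked at P.
Path 5: D ← P → Y → K → J ← X
  P is a fork here and P is conditioned on, so the path is blocked at P.
Path 6: D ← P → Y → K ← W → V ← X
  P is a fork here and P is conditioned on, so the path is blocked at P.
Because an active path exists, D and X are not d-separated.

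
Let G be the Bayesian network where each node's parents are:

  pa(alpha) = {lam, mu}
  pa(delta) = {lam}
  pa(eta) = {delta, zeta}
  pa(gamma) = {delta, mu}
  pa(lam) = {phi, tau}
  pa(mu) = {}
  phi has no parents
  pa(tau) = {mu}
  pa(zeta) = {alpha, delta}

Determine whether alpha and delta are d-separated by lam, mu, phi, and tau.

We examine all 6 paths between alpha and delta:
Path 1: alpha ← mu → gamma ← delta
  mu is a fork here and mu is conditioned on, so the path is blocked at mu.
Path 2: alpha ← mu → tau → lam → delta
  mu is a fork here and mu is conditioned on, so the path is blocked at mu.
Path 3: alpha → zeta → eta ← delta
  eta is a collider here and neither eta nor any of its descendants is conditioned on, so the collider stays closed — the path is blocked at eta.
Path 4: alpha → zeta ← delta
  zeta is a collider here and neither zeta nor any of its descendants is conditioned on, so the collider stays closed — the path is blocked at zeta.
Path 5: alpha ← lam ← tau ← mu → gamma ← delta
  lam is a chain here and lam is conditioned on, so the path is blocked at lam.
Path 6: alpha ← lam → delta
  lam is a fork here and lam is conditioned on, so the path is blocked at lam.
All paths are blocked; alpha ⊥ delta | {lam, mu, phi, tau} holds.

Yes — alpha and delta are d-separated given {lam, mu, phi, tau}.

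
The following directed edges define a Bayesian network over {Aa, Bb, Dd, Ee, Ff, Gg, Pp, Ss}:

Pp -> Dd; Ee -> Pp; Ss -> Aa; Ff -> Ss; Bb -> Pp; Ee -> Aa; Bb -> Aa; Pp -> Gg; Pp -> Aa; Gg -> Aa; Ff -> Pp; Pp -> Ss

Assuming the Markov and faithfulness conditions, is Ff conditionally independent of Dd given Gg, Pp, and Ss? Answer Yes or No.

Yes — Ff and Dd are d-separated given {Gg, Pp, Ss}.

6 paths connect Ff and Dd; each must be blocked for d-separation to hold:
Path 1: Ff → Ss → Aa ← Bb → Pp → Dd
  Ss is a chain here and Ss is conditioned on, so the path is blocked at Ss.
Path 2: Ff → Ss → Aa ← Gg ← Pp → Dd
  Ss is a chain here and Ss is conditioned on, so the path is blocked at Ss.
Path 3: Ff → Ss → Aa ← Pp → Dd
  Ss is a chain here and Ss is conditioned on, so the path is blocked at Ss.
Path 4: Ff → Ss → Aa ← Ee → Pp → Dd
  Ss is a chain here and Ss is conditioned on, so the path is blocked at Ss.
Path 5: Ff → Ss ← Pp → Dd
  Pp is a fork here and Pp is conditioned on, so the path is blocked at Pp.
Path 6: Ff → Pp → Dd
  Pp is a chain here and Pp is conditioned on, so the path is blocked at Pp.
Every path is blocked, so Ff and Dd are d-separated given {Gg, Pp, Ss}.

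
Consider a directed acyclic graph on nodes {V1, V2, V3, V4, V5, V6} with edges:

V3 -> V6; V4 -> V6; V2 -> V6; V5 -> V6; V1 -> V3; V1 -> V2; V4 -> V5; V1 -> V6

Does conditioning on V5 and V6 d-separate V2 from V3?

Enumerating the 4 paths from V2 to V3 and testing each for blocking by {V5, V6}:
Path 1: V2 → V6 ← V3
  V6 is a collider and V6 is conditioned on, which opens it — no node blocks this path, so it is active.
Path 2: V2 → V6 ← V1 → V3
  V6 is a collider and V6 is conditioned on, which opens it; V1 is a fork and V1 is not conditioned on — no node blocks this path, so it is active.
Path 3: V2 ← V1 → V3
  V1 is a fork and V1 is not conditioned on — no node blocks this path, so it is active.
Path 4: V2 ← V1 → V6 ← V3
  V1 is a fork and V1 is not conditioned on; V6 is a collider and V6 is conditioned on, which opens it — no node blocks this path, so it is active.
Since the path V2 → V6 ← V3 is active, V2 and V3 are not d-separated given {V5, V6}.

No — V2 and V3 are not d-separated given {V5, V6}.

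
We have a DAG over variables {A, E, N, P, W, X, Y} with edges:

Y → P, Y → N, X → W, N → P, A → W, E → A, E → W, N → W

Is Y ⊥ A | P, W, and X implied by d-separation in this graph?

There are 4 undirected paths between Y and A; checking each against the conditioning set {P, W, X}:
Path 1: Y → N → W ← E → A
  N is a chain and N is not conditioned on; W is a collider and W is conditioned on, which opens it; E is a fork and E is not conditioned on — no node blocks this path, so it is active.
Path 2: Y → N → W ← A
  N is a chain and N is not conditioned on; W is a collider and W is conditioned on, which opens it — no node blocks this path, so it is active.
Path 3: Y → P ← N → W ← E → A
  P is a collider and P is conditioned on, which opens it; N is a fork and N is not conditioned on; W is a collider and W is conditioned on, which opens it; E is a fork and E is not conditioned on — no node blocks this path, so it is active.
Path 4: Y → P ← N → W ← A
  P is a collider and P is conditioned on, which opens it; N is a fork and N is not conditioned on; W is a collider and W is conditioned on, which opens it — no node blocks this path, so it is active.
At least one path is unblocked, so d-separation fails.

No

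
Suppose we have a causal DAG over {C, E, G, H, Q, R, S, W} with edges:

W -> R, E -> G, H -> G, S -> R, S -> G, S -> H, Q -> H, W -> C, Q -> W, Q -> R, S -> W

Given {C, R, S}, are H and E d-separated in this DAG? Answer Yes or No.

6 paths connect H and E; each must be blocked for d-separation to hold:
  1. H → G ← E — G:collider[blocks] ⇒ blocked
  2. H ← Q → R ← W ← S → G ← E — Q:fork[open]; R:collider[open]; W:chain[open]; S:fork[blocks]; G:collider[blocks] ⇒ blocked
  3. H ← Q → R ← S → G ← E — Q:fork[open]; R:collider[open]; S:fork[blocks]; G:collider[blocks] ⇒ blocked
  4. H ← Q → W → R ← S → G ← E — Q:fork[open]; W:chain[open]; R:collider[open]; S:fork[blocks]; G:collider[blocks] ⇒ blocked
  5. H ← Q → W ← S → G ← E — Q:fork[open]; W:collider[open]; S:fork[blocks]; G:collider[blocks] ⇒ blocked
  6. H ← S → G ← E — S:fork[blocks]; G:collider[blocks] ⇒ blocked
All paths are blocked; H ⊥ E | {C, R, S} holds.

Yes — H and E are d-separated given {C, R, S}.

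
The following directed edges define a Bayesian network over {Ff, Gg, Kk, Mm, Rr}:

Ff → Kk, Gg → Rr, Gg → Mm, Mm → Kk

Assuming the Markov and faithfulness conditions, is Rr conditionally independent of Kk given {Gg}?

Yes

Only one path connects Rr and Kk:
Path 1: Rr ← Gg → Mm → Kk
  Gg is a fork here and Gg is conditioned on, so the path is blocked at Gg.
Every path is blocked, so Rr and Kk are d-separated given {Gg}.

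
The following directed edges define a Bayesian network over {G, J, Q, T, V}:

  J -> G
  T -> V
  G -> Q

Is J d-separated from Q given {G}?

There is one path between J and Q:
  1. J → G → Q — G:chain[blocks] ⇒ blocked
Every path is blocked, so J and Q are d-separated given {G}.

Yes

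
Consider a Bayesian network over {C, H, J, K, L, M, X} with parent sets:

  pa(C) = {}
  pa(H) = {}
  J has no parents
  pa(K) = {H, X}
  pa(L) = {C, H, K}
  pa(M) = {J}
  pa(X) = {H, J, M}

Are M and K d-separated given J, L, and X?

No — M and K are not d-separated given {J, L, X}.

Enumerating the 6 paths from M to K and testing each for blocking by {J, L, X}:
Path 1: M ← J → X → K
  J is a fork here and J is conditioned on, so the path is blocked at J.
Path 2: M ← J → X ← H → K
  J is a fork here and J is conditioned on, so the path is blocked at J.
Path 3: M ← J → X ← H → L ← K
  J is a fork here and J is conditioned on, so the path is blocked at J.
Path 4: M → X → K
  X is a chain here and X is conditioned on, so the path is blocked at X.
Path 5: M → X ← H → K
  X is a collider and X is conditioned on, which opens it; H is a fork and H is not conditioned on — no node blocks this path, so it is active.
Path 6: M → X ← H → L ← K
  X is a collider and X is conditioned on, which opens it; H is a fork and H is not conditioned on; L is a collider and L is conditioned on, which opens it — no node blocks this path, so it is active.
Because an active path exists, M and K are not d-separated.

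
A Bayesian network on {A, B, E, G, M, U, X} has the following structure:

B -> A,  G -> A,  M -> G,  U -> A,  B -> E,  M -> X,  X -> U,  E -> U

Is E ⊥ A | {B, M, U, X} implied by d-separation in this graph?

Yes

We examine all 3 paths between E and A:
Path 1: E ← B → A
  B is a fork here and B is conditioned on, so the path is blocked at B.
Path 2: E → U ← X ← M → G → A
  X is a chain here and X is conditioned on, so the path is blocked at X.
Path 3: E → U → A
  U is a chain here and U is conditioned on, so the path is blocked at U.
Since every path is blocked, d-separation holds.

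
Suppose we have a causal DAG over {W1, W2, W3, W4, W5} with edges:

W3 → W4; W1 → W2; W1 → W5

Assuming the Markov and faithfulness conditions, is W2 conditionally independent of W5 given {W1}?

There is one path between W2 and W5:
Path 1: W2 ← W1 → W5
  W1 is a fork here and W1 is conditioned on, so the path is blocked at W1.
Since every path is blocked, d-separation holds.

Yes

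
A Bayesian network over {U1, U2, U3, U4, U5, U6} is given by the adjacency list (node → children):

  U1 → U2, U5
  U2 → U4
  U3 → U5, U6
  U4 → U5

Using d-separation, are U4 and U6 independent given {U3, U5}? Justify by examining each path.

2 paths connect U4 and U6; each must be blocked for d-separation to hold:
  1. U4 ← U2 ← U1 → U5 ← U3 → U6 — U2:chain[open]; U1:fork[open]; U5:collider[open]; U3:fork[blocks] ⇒ blocked
  2. U4 → U5 ← U3 → U6 — U5:collider[open]; U3:fork[blocks] ⇒ blocked
Every path is blocked, so U4 and U6 are d-separated given {U3, U5}.

Yes — U4 and U6 are d-separated given {U3, U5}.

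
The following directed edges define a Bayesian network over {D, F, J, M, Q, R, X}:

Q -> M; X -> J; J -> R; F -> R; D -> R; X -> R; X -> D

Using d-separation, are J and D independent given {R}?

4 paths connect J and D; each must be blocked for d-separation to hold:
Path 1: J → R ← D
  R is a collider and R is conditioned on, which opens it — no node blocks this path, so it is active.
Path 2: J → R ← X → D
  R is a collider and R is conditioned on, which opens it; X is a fork and X is not conditioned on — no node blocks this path, so it is active.
Path 3: J ← X → D
  X is a fork and X is not conditioned on — no node blocks this path, so it is active.
Path 4: J ← X → R ← D
  X is a fork and X is not conditioned on; R is a collider and R is conditioned on, which opens it — no node blocks this path, so it is active.
Since the path J → R ← D is active, J and D are not d-separated given {R}.

No — J and D are not d-separated given {R}.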